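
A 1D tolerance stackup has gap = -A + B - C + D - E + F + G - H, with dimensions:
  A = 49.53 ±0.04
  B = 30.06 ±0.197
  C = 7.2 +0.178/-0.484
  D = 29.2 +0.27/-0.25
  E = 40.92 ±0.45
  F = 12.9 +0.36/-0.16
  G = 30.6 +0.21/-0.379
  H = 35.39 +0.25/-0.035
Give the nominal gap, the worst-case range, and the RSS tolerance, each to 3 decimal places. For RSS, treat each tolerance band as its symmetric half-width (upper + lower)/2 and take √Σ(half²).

nominal=-30.280 wc=[-32.184,-28.234] rss=0.771

Stack each dimension's contribution:
  -A: nom -49.530 → Σnom=-49.530; wc +0.040/-0.040 → slack +0.040/-0.040; half-tol=0.040, Σhalf²=0.001600
  +B: nom +30.060 → Σnom=-19.470; wc +0.197/-0.197 → slack +0.237/-0.237; half-tol=0.197, Σhalf²=0.040409
  -C: nom -7.200 → Σnom=-26.670; wc +0.484/-0.178 → slack +0.721/-0.415; half-tol=0.331, Σhalf²=0.149970
  +D: nom +29.200 → Σnom=2.530; wc +0.270/-0.250 → slack +0.991/-0.665; half-tol=0.260, Σhalf²=0.217570
  -E: nom -40.920 → Σnom=-38.390; wc +0.450/-0.450 → slack +1.441/-1.115; half-tol=0.450, Σhalf²=0.420070
  +F: nom +12.900 → Σnom=-25.490; wc +0.360/-0.160 → slack +1.801/-1.275; half-tol=0.260, Σhalf²=0.487670
  +G: nom +30.600 → Σnom=5.110; wc +0.210/-0.379 → slack +2.011/-1.654; half-tol=0.294, Σhalf²=0.574400
  -H: nom -35.390 → Σnom=-30.280; wc +0.035/-0.250 → slack +2.046/-1.904; half-tol=0.143, Σhalf²=0.594706
Nominal = -30.280. Worst-case = [-30.280 - 1.904, -30.280 + 2.046] = [-32.184, -28.234]. RSS = √0.594706 = 0.771.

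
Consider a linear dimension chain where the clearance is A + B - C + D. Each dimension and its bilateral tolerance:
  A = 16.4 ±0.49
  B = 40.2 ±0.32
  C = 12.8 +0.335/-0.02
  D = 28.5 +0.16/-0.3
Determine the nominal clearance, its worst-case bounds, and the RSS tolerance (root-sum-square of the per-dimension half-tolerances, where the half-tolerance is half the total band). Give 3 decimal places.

nominal=72.300 wc=[70.855,73.290] rss=0.653

Stack each dimension's contribution:
  +A: nom +16.400 → Σnom=16.400; wc +0.490/-0.490 → slack +0.490/-0.490; half-tol=0.490, Σhalf²=0.240100
  +B: nom +40.200 → Σnom=56.600; wc +0.320/-0.320 → slack +0.810/-0.810; half-tol=0.320, Σhalf²=0.342500
  -C: nom -12.800 → Σnom=43.800; wc +0.020/-0.335 → slack +0.830/-1.145; half-tol=0.178, Σhalf²=0.374006
  +D: nom +28.500 → Σnom=72.300; wc +0.160/-0.300 → slack +0.990/-1.445; half-tol=0.230, Σhalf²=0.426906
Nominal = 72.300. Worst-case = [72.300 - 1.445, 72.300 + 0.990] = [70.855, 73.290]. RSS = √0.426906 = 0.653.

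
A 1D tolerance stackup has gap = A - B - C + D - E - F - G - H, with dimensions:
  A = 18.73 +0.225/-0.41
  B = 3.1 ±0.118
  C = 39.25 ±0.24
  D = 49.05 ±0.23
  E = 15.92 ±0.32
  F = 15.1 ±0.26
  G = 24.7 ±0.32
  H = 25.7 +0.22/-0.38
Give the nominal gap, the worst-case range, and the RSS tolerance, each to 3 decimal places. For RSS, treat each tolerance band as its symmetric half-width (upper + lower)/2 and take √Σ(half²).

nominal=-55.990 wc=[-58.108,-53.897] rss=0.767

Stack each dimension's contribution:
  +A: nom +18.730 → Σnom=18.730; wc +0.225/-0.410 → slack +0.225/-0.410; half-tol=0.318, Σhalf²=0.100806
  -B: nom -3.100 → Σnom=15.630; wc +0.118/-0.118 → slack +0.343/-0.528; half-tol=0.118, Σhalf²=0.114730
  -C: nom -39.250 → Σnom=-23.620; wc +0.240/-0.240 → slack +0.583/-0.768; half-tol=0.240, Σhalf²=0.172330
  +D: nom +49.050 → Σnom=25.430; wc +0.230/-0.230 → slack +0.813/-0.998; half-tol=0.230, Σhalf²=0.225230
  -E: nom -15.920 → Σnom=9.510; wc +0.320/-0.320 → slack +1.133/-1.318; half-tol=0.320, Σhalf²=0.327630
  -F: nom -15.100 → Σnom=-5.590; wc +0.260/-0.260 → slack +1.393/-1.578; half-tol=0.260, Σhalf²=0.395230
  -G: nom -24.700 → Σnom=-30.290; wc +0.320/-0.320 → slack +1.713/-1.898; half-tol=0.320, Σhalf²=0.497630
  -H: nom -25.700 → Σnom=-55.990; wc +0.380/-0.220 → slack +2.093/-2.118; half-tol=0.300, Σhalf²=0.587630
Nominal = -55.990. Worst-case = [-55.990 - 2.118, -55.990 + 2.093] = [-58.108, -53.897]. RSS = √0.587630 = 0.767.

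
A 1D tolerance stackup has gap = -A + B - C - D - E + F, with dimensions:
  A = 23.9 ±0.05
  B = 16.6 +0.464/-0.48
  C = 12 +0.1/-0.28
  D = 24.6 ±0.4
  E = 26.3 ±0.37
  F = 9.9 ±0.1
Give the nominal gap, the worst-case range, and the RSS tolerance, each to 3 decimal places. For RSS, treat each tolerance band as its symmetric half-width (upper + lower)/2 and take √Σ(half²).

Stack each dimension's contribution:
  -A: nom -23.900 → Σnom=-23.900; wc +0.050/-0.050 → slack +0.050/-0.050; half-tol=0.050, Σhalf²=0.002500
  +B: nom +16.600 → Σnom=-7.300; wc +0.464/-0.480 → slack +0.514/-0.530; half-tol=0.472, Σhalf²=0.225284
  -C: nom -12.000 → Σnom=-19.300; wc +0.280/-0.100 → slack +0.794/-0.630; half-tol=0.190, Σhalf²=0.261384
  -D: nom -24.600 → Σnom=-43.900; wc +0.400/-0.400 → slack +1.194/-1.030; half-tol=0.400, Σhalf²=0.421384
  -E: nom -26.300 → Σnom=-70.200; wc +0.370/-0.370 → slack +1.564/-1.400; half-tol=0.370, Σhalf²=0.558284
  +F: nom +9.900 → Σnom=-60.300; wc +0.100/-0.100 → slack +1.664/-1.500; half-tol=0.100, Σhalf²=0.568284
Nominal = -60.300. Worst-case = [-60.300 - 1.500, -60.300 + 1.664] = [-61.800, -58.636]. RSS = √0.568284 = 0.754.

nominal=-60.300 wc=[-61.800,-58.636] rss=0.754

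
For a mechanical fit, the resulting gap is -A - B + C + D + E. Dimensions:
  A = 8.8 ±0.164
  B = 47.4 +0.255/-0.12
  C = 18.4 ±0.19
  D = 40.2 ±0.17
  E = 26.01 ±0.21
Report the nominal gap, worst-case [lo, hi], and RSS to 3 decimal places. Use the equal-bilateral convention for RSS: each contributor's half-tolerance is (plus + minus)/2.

nominal=28.410 wc=[27.421,29.264] rss=0.414

Stack each dimension's contribution:
  -A: nom -8.800 → Σnom=-8.800; wc +0.164/-0.164 → slack +0.164/-0.164; half-tol=0.164, Σhalf²=0.026896
  -B: nom -47.400 → Σnom=-56.200; wc +0.120/-0.255 → slack +0.284/-0.419; half-tol=0.188, Σhalf²=0.062052
  +C: nom +18.400 → Σnom=-37.800; wc +0.190/-0.190 → slack +0.474/-0.609; half-tol=0.190, Σhalf²=0.098152
  +D: nom +40.200 → Σnom=2.400; wc +0.170/-0.170 → slack +0.644/-0.779; half-tol=0.170, Σhalf²=0.127052
  +E: nom +26.010 → Σnom=28.410; wc +0.210/-0.210 → slack +0.854/-0.989; half-tol=0.210, Σhalf²=0.171152
Nominal = 28.410. Worst-case = [28.410 - 0.989, 28.410 + 0.854] = [27.421, 29.264]. RSS = √0.171152 = 0.414.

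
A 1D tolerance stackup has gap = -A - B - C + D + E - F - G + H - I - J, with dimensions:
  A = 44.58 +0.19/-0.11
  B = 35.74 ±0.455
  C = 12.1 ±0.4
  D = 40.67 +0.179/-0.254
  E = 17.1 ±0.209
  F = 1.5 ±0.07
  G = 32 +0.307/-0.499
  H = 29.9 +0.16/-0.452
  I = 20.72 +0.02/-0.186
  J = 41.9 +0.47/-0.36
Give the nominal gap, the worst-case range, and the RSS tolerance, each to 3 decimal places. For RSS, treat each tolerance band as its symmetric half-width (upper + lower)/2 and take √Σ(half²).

Stack each dimension's contribution:
  -A: nom -44.580 → Σnom=-44.580; wc +0.110/-0.190 → slack +0.110/-0.190; half-tol=0.150, Σhalf²=0.022500
  -B: nom -35.740 → Σnom=-80.320; wc +0.455/-0.455 → slack +0.565/-0.645; half-tol=0.455, Σhalf²=0.229525
  -C: nom -12.100 → Σnom=-92.420; wc +0.400/-0.400 → slack +0.965/-1.045; half-tol=0.400, Σhalf²=0.389525
  +D: nom +40.670 → Σnom=-51.750; wc +0.179/-0.254 → slack +1.144/-1.299; half-tol=0.216, Σhalf²=0.436397
  +E: nom +17.100 → Σnom=-34.650; wc +0.209/-0.209 → slack +1.353/-1.508; half-tol=0.209, Σhalf²=0.480078
  -F: nom -1.500 → Σnom=-36.150; wc +0.070/-0.070 → slack +1.423/-1.578; half-tol=0.070, Σhalf²=0.484978
  -G: nom -32.000 → Σnom=-68.150; wc +0.499/-0.307 → slack +1.922/-1.885; half-tol=0.403, Σhalf²=0.647387
  +H: nom +29.900 → Σnom=-38.250; wc +0.160/-0.452 → slack +2.082/-2.337; half-tol=0.306, Σhalf²=0.741023
  -I: nom -20.720 → Σnom=-58.970; wc +0.186/-0.020 → slack +2.268/-2.357; half-tol=0.103, Σhalf²=0.751632
  -J: nom -41.900 → Σnom=-100.870; wc +0.360/-0.470 → slack +2.628/-2.827; half-tol=0.415, Σhalf²=0.923857
Nominal = -100.870. Worst-case = [-100.870 - 2.827, -100.870 + 2.628] = [-103.697, -98.242]. RSS = √0.923857 = 0.961.

nominal=-100.870 wc=[-103.697,-98.242] rss=0.961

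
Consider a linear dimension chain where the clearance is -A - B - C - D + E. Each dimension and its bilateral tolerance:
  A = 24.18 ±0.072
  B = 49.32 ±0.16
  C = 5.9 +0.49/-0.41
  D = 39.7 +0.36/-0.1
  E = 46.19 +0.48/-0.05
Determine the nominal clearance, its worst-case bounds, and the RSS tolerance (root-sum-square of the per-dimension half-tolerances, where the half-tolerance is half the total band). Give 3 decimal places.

Stack each dimension's contribution:
  -A: nom -24.180 → Σnom=-24.180; wc +0.072/-0.072 → slack +0.072/-0.072; half-tol=0.072, Σhalf²=0.005184
  -B: nom -49.320 → Σnom=-73.500; wc +0.160/-0.160 → slack +0.232/-0.232; half-tol=0.160, Σhalf²=0.030784
  -C: nom -5.900 → Σnom=-79.400; wc +0.410/-0.490 → slack +0.642/-0.722; half-tol=0.450, Σhalf²=0.233284
  -D: nom -39.700 → Σnom=-119.100; wc +0.100/-0.360 → slack +0.742/-1.082; half-tol=0.230, Σhalf²=0.286184
  +E: nom +46.190 → Σnom=-72.910; wc +0.480/-0.050 → slack +1.222/-1.132; half-tol=0.265, Σhalf²=0.356409
Nominal = -72.910. Worst-case = [-72.910 - 1.132, -72.910 + 1.222] = [-74.042, -71.688]. RSS = √0.356409 = 0.597.

nominal=-72.910 wc=[-74.042,-71.688] rss=0.597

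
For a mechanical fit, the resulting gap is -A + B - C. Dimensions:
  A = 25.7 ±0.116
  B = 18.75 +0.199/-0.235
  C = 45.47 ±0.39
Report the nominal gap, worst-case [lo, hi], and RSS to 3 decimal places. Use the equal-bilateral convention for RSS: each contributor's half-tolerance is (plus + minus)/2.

nominal=-52.420 wc=[-53.161,-51.715] rss=0.461

Stack each dimension's contribution:
  -A: nom -25.700 → Σnom=-25.700; wc +0.116/-0.116 → slack +0.116/-0.116; half-tol=0.116, Σhalf²=0.013456
  +B: nom +18.750 → Σnom=-6.950; wc +0.199/-0.235 → slack +0.315/-0.351; half-tol=0.217, Σhalf²=0.060545
  -C: nom -45.470 → Σnom=-52.420; wc +0.390/-0.390 → slack +0.705/-0.741; half-tol=0.390, Σhalf²=0.212645
Nominal = -52.420. Worst-case = [-52.420 - 0.741, -52.420 + 0.705] = [-53.161, -51.715]. RSS = √0.212645 = 0.461.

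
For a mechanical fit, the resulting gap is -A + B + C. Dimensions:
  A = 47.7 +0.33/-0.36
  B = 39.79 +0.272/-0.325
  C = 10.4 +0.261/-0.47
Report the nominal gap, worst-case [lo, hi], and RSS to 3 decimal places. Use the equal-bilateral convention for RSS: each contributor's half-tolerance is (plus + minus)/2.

Stack each dimension's contribution:
  -A: nom -47.700 → Σnom=-47.700; wc +0.360/-0.330 → slack +0.360/-0.330; half-tol=0.345, Σhalf²=0.119025
  +B: nom +39.790 → Σnom=-7.910; wc +0.272/-0.325 → slack +0.632/-0.655; half-tol=0.298, Σhalf²=0.208127
  +C: nom +10.400 → Σnom=2.490; wc +0.261/-0.470 → slack +0.893/-1.125; half-tol=0.365, Σhalf²=0.341718
Nominal = 2.490. Worst-case = [2.490 - 1.125, 2.490 + 0.893] = [1.365, 3.383]. RSS = √0.341718 = 0.585.

nominal=2.490 wc=[1.365,3.383] rss=0.585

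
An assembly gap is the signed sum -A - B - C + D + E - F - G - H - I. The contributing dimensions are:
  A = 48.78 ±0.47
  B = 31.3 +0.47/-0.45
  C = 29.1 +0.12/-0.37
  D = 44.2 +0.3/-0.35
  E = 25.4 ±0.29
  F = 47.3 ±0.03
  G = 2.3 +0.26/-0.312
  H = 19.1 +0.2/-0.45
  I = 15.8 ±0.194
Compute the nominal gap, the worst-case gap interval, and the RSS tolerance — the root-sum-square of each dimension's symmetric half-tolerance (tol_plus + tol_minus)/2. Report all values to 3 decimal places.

Stack each dimension's contribution:
  -A: nom -48.780 → Σnom=-48.780; wc +0.470/-0.470 → slack +0.470/-0.470; half-tol=0.470, Σhalf²=0.220900
  -B: nom -31.300 → Σnom=-80.080; wc +0.450/-0.470 → slack +0.920/-0.940; half-tol=0.460, Σhalf²=0.432500
  -C: nom -29.100 → Σnom=-109.180; wc +0.370/-0.120 → slack +1.290/-1.060; half-tol=0.245, Σhalf²=0.492525
  +D: nom +44.200 → Σnom=-64.980; wc +0.300/-0.350 → slack +1.590/-1.410; half-tol=0.325, Σhalf²=0.598150
  +E: nom +25.400 → Σnom=-39.580; wc +0.290/-0.290 → slack +1.880/-1.700; half-tol=0.290, Σhalf²=0.682250
  -F: nom -47.300 → Σnom=-86.880; wc +0.030/-0.030 → slack +1.910/-1.730; half-tol=0.030, Σhalf²=0.683150
  -G: nom -2.300 → Σnom=-89.180; wc +0.312/-0.260 → slack +2.222/-1.990; half-tol=0.286, Σhalf²=0.764946
  -H: nom -19.100 → Σnom=-108.280; wc +0.450/-0.200 → slack +2.672/-2.190; half-tol=0.325, Σhalf²=0.870571
  -I: nom -15.800 → Σnom=-124.080; wc +0.194/-0.194 → slack +2.866/-2.384; half-tol=0.194, Σhalf²=0.908207
Nominal = -124.080. Worst-case = [-124.080 - 2.384, -124.080 + 2.866] = [-126.464, -121.214]. RSS = √0.908207 = 0.953.

nominal=-124.080 wc=[-126.464,-121.214] rss=0.953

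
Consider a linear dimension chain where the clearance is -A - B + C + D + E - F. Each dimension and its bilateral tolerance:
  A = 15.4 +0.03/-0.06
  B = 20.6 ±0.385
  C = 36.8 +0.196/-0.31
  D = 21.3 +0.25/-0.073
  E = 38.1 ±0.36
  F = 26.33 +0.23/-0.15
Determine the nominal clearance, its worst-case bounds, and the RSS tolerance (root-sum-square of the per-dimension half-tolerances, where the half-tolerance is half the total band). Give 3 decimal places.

nominal=33.870 wc=[32.482,35.271] rss=0.637

Stack each dimension's contribution:
  -A: nom -15.400 → Σnom=-15.400; wc +0.060/-0.030 → slack +0.060/-0.030; half-tol=0.045, Σhalf²=0.002025
  -B: nom -20.600 → Σnom=-36.000; wc +0.385/-0.385 → slack +0.445/-0.415; half-tol=0.385, Σhalf²=0.150250
  +C: nom +36.800 → Σnom=0.800; wc +0.196/-0.310 → slack +0.641/-0.725; half-tol=0.253, Σhalf²=0.214259
  +D: nom +21.300 → Σnom=22.100; wc +0.250/-0.073 → slack +0.891/-0.798; half-tol=0.162, Σhalf²=0.240341
  +E: nom +38.100 → Σnom=60.200; wc +0.360/-0.360 → slack +1.251/-1.158; half-tol=0.360, Σhalf²=0.369941
  -F: nom -26.330 → Σnom=33.870; wc +0.150/-0.230 → slack +1.401/-1.388; half-tol=0.190, Σhalf²=0.406041
Nominal = 33.870. Worst-case = [33.870 - 1.388, 33.870 + 1.401] = [32.482, 35.271]. RSS = √0.406041 = 0.637.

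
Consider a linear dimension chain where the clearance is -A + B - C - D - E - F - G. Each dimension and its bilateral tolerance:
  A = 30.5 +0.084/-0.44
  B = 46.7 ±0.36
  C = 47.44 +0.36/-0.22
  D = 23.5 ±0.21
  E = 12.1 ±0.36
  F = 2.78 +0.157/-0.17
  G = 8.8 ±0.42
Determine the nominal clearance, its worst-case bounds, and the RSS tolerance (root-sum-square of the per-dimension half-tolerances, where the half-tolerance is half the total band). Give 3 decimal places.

nominal=-78.420 wc=[-80.371,-76.240] rss=0.812

Stack each dimension's contribution:
  -A: nom -30.500 → Σnom=-30.500; wc +0.440/-0.084 → slack +0.440/-0.084; half-tol=0.262, Σhalf²=0.068644
  +B: nom +46.700 → Σnom=16.200; wc +0.360/-0.360 → slack +0.800/-0.444; half-tol=0.360, Σhalf²=0.198244
  -C: nom -47.440 → Σnom=-31.240; wc +0.220/-0.360 → slack +1.020/-0.804; half-tol=0.290, Σhalf²=0.282344
  -D: nom -23.500 → Σnom=-54.740; wc +0.210/-0.210 → slack +1.230/-1.014; half-tol=0.210, Σhalf²=0.326444
  -E: nom -12.100 → Σnom=-66.840; wc +0.360/-0.360 → slack +1.590/-1.374; half-tol=0.360, Σhalf²=0.456044
  -F: nom -2.780 → Σnom=-69.620; wc +0.170/-0.157 → slack +1.760/-1.531; half-tol=0.164, Σhalf²=0.482776
  -G: nom -8.800 → Σnom=-78.420; wc +0.420/-0.420 → slack +2.180/-1.951; half-tol=0.420, Σhalf²=0.659176
Nominal = -78.420. Worst-case = [-78.420 - 1.951, -78.420 + 2.180] = [-80.371, -76.240]. RSS = √0.659176 = 0.812.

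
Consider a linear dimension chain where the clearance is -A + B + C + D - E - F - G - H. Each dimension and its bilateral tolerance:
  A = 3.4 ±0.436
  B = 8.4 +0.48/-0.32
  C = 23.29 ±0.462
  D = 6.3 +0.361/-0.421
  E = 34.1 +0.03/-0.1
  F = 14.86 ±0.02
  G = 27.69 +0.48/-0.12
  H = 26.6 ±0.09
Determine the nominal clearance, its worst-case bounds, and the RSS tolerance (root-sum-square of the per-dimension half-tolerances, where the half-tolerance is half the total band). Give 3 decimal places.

Stack each dimension's contribution:
  -A: nom -3.400 → Σnom=-3.400; wc +0.436/-0.436 → slack +0.436/-0.436; half-tol=0.436, Σhalf²=0.190096
  +B: nom +8.400 → Σnom=5.000; wc +0.480/-0.320 → slack +0.916/-0.756; half-tol=0.400, Σhalf²=0.350096
  +C: nom +23.290 → Σnom=28.290; wc +0.462/-0.462 → slack +1.378/-1.218; half-tol=0.462, Σhalf²=0.563540
  +D: nom +6.300 → Σnom=34.590; wc +0.361/-0.421 → slack +1.739/-1.639; half-tol=0.391, Σhalf²=0.716421
  -E: nom -34.100 → Σnom=0.490; wc +0.100/-0.030 → slack +1.839/-1.669; half-tol=0.065, Σhalf²=0.720646
  -F: nom -14.860 → Σnom=-14.370; wc +0.020/-0.020 → slack +1.859/-1.689; half-tol=0.020, Σhalf²=0.721046
  -G: nom -27.690 → Σnom=-42.060; wc +0.120/-0.480 → slack +1.979/-2.169; half-tol=0.300, Σhalf²=0.811046
  -H: nom -26.600 → Σnom=-68.660; wc +0.090/-0.090 → slack +2.069/-2.259; half-tol=0.090, Σhalf²=0.819146
Nominal = -68.660. Worst-case = [-68.660 - 2.259, -68.660 + 2.069] = [-70.919, -66.591]. RSS = √0.819146 = 0.905.

nominal=-68.660 wc=[-70.919,-66.591] rss=0.905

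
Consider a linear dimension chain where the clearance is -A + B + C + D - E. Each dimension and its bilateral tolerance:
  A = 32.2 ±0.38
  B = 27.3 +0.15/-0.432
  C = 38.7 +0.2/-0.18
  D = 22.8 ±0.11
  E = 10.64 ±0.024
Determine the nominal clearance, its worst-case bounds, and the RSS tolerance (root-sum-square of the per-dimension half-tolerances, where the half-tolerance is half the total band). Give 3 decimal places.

nominal=45.960 wc=[44.834,46.824] rss=0.527

Stack each dimension's contribution:
  -A: nom -32.200 → Σnom=-32.200; wc +0.380/-0.380 → slack +0.380/-0.380; half-tol=0.380, Σhalf²=0.144400
  +B: nom +27.300 → Σnom=-4.900; wc +0.150/-0.432 → slack +0.530/-0.812; half-tol=0.291, Σhalf²=0.229081
  +C: nom +38.700 → Σnom=33.800; wc +0.200/-0.180 → slack +0.730/-0.992; half-tol=0.190, Σhalf²=0.265181
  +D: nom +22.800 → Σnom=56.600; wc +0.110/-0.110 → slack +0.840/-1.102; half-tol=0.110, Σhalf²=0.277281
  -E: nom -10.640 → Σnom=45.960; wc +0.024/-0.024 → slack +0.864/-1.126; half-tol=0.024, Σhalf²=0.277857
Nominal = 45.960. Worst-case = [45.960 - 1.126, 45.960 + 0.864] = [44.834, 46.824]. RSS = √0.277857 = 0.527.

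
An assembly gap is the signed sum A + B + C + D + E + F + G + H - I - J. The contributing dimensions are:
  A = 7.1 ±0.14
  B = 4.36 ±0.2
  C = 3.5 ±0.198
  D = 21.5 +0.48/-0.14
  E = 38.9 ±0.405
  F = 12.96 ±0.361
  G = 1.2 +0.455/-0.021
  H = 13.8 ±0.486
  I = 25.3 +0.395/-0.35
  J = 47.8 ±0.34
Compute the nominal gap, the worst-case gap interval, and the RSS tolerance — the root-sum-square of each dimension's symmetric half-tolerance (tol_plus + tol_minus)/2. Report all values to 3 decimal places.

Stack each dimension's contribution:
  +A: nom +7.100 → Σnom=7.100; wc +0.140/-0.140 → slack +0.140/-0.140; half-tol=0.140, Σhalf²=0.019600
  +B: nom +4.360 → Σnom=11.460; wc +0.200/-0.200 → slack +0.340/-0.340; half-tol=0.200, Σhalf²=0.059600
  +C: nom +3.500 → Σnom=14.960; wc +0.198/-0.198 → slack +0.538/-0.538; half-tol=0.198, Σhalf²=0.098804
  +D: nom +21.500 → Σnom=36.460; wc +0.480/-0.140 → slack +1.018/-0.678; half-tol=0.310, Σhalf²=0.194904
  +E: nom +38.900 → Σnom=75.360; wc +0.405/-0.405 → slack +1.423/-1.083; half-tol=0.405, Σhalf²=0.358929
  +F: nom +12.960 → Σnom=88.320; wc +0.361/-0.361 → slack +1.784/-1.444; half-tol=0.361, Σhalf²=0.489250
  +G: nom +1.200 → Σnom=89.520; wc +0.455/-0.021 → slack +2.239/-1.465; half-tol=0.238, Σhalf²=0.545894
  +H: nom +13.800 → Σnom=103.320; wc +0.486/-0.486 → slack +2.725/-1.951; half-tol=0.486, Σhalf²=0.782090
  -I: nom -25.300 → Σnom=78.020; wc +0.350/-0.395 → slack +3.075/-2.346; half-tol=0.372, Σhalf²=0.920846
  -J: nom -47.800 → Σnom=30.220; wc +0.340/-0.340 → slack +3.415/-2.686; half-tol=0.340, Σhalf²=1.036446
Nominal = 30.220. Worst-case = [30.220 - 2.686, 30.220 + 3.415] = [27.534, 33.635]. RSS = √1.036446 = 1.018.

nominal=30.220 wc=[27.534,33.635] rss=1.018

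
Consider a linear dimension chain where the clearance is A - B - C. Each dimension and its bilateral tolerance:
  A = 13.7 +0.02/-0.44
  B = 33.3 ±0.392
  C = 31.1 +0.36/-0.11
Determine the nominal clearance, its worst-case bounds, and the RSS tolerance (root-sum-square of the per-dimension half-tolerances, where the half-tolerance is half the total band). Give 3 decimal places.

Stack each dimension's contribution:
  +A: nom +13.700 → Σnom=13.700; wc +0.020/-0.440 → slack +0.020/-0.440; half-tol=0.230, Σhalf²=0.052900
  -B: nom -33.300 → Σnom=-19.600; wc +0.392/-0.392 → slack +0.412/-0.832; half-tol=0.392, Σhalf²=0.206564
  -C: nom -31.100 → Σnom=-50.700; wc +0.110/-0.360 → slack +0.522/-1.192; half-tol=0.235, Σhalf²=0.261789
Nominal = -50.700. Worst-case = [-50.700 - 1.192, -50.700 + 0.522] = [-51.892, -50.178]. RSS = √0.261789 = 0.512.

nominal=-50.700 wc=[-51.892,-50.178] rss=0.512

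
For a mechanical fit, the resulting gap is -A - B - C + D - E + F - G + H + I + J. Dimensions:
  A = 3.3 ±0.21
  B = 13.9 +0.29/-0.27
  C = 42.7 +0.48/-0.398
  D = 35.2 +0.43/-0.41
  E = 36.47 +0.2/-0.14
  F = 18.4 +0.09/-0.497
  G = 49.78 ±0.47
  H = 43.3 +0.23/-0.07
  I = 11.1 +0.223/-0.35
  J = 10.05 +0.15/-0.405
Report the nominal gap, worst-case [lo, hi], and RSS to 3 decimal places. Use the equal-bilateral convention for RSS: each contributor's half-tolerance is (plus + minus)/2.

Stack each dimension's contribution:
  -A: nom -3.300 → Σnom=-3.300; wc +0.210/-0.210 → slack +0.210/-0.210; half-tol=0.210, Σhalf²=0.044100
  -B: nom -13.900 → Σnom=-17.200; wc +0.270/-0.290 → slack +0.480/-0.500; half-tol=0.280, Σhalf²=0.122500
  -C: nom -42.700 → Σnom=-59.900; wc +0.398/-0.480 → slack +0.878/-0.980; half-tol=0.439, Σhalf²=0.315221
  +D: nom +35.200 → Σnom=-24.700; wc +0.430/-0.410 → slack +1.308/-1.390; half-tol=0.420, Σhalf²=0.491621
  -E: nom -36.470 → Σnom=-61.170; wc +0.140/-0.200 → slack +1.448/-1.590; half-tol=0.170, Σhalf²=0.520521
  +F: nom +18.400 → Σnom=-42.770; wc +0.090/-0.497 → slack +1.538/-2.087; half-tol=0.293, Σhalf²=0.606663
  -G: nom -49.780 → Σnom=-92.550; wc +0.470/-0.470 → slack +2.008/-2.557; half-tol=0.470, Σhalf²=0.827563
  +H: nom +43.300 → Σnom=-49.250; wc +0.230/-0.070 → slack +2.238/-2.627; half-tol=0.150, Σhalf²=0.850063
  +I: nom +11.100 → Σnom=-38.150; wc +0.223/-0.350 → slack +2.461/-2.977; half-tol=0.286, Σhalf²=0.932145
  +J: nom +10.050 → Σnom=-28.100; wc +0.150/-0.405 → slack +2.611/-3.382; half-tol=0.278, Σhalf²=1.009152
Nominal = -28.100. Worst-case = [-28.100 - 3.382, -28.100 + 2.611] = [-31.482, -25.489]. RSS = √1.009152 = 1.005.

nominal=-28.100 wc=[-31.482,-25.489] rss=1.005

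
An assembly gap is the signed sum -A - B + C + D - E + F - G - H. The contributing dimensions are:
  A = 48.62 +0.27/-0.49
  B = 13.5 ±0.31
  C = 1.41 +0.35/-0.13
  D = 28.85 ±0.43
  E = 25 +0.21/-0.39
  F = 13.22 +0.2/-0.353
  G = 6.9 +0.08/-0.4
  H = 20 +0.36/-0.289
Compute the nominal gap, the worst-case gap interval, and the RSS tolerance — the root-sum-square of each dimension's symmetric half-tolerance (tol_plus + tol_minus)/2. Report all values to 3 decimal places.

nominal=-70.540 wc=[-72.683,-67.681] rss=0.901

Stack each dimension's contribution:
  -A: nom -48.620 → Σnom=-48.620; wc +0.490/-0.270 → slack +0.490/-0.270; half-tol=0.380, Σhalf²=0.144400
  -B: nom -13.500 → Σnom=-62.120; wc +0.310/-0.310 → slack +0.800/-0.580; half-tol=0.310, Σhalf²=0.240500
  +C: nom +1.410 → Σnom=-60.710; wc +0.350/-0.130 → slack +1.150/-0.710; half-tol=0.240, Σhalf²=0.298100
  +D: nom +28.850 → Σnom=-31.860; wc +0.430/-0.430 → slack +1.580/-1.140; half-tol=0.430, Σhalf²=0.483000
  -E: nom -25.000 → Σnom=-56.860; wc +0.390/-0.210 → slack +1.970/-1.350; half-tol=0.300, Σhalf²=0.573000
  +F: nom +13.220 → Σnom=-43.640; wc +0.200/-0.353 → slack +2.170/-1.703; half-tol=0.276, Σhalf²=0.649452
  -G: nom -6.900 → Σnom=-50.540; wc +0.400/-0.080 → slack +2.570/-1.783; half-tol=0.240, Σhalf²=0.707052
  -H: nom -20.000 → Σnom=-70.540; wc +0.289/-0.360 → slack +2.859/-2.143; half-tol=0.325, Σhalf²=0.812352
Nominal = -70.540. Worst-case = [-70.540 - 2.143, -70.540 + 2.859] = [-72.683, -67.681]. RSS = √0.812352 = 0.901.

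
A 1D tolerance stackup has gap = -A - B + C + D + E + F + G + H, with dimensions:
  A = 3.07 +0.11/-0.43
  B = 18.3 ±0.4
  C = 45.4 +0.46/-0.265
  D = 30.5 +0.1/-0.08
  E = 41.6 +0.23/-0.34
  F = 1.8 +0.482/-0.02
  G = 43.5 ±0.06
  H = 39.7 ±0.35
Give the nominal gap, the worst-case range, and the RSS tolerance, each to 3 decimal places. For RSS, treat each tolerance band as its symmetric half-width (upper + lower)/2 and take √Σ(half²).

Stack each dimension's contribution:
  -A: nom -3.070 → Σnom=-3.070; wc +0.430/-0.110 → slack +0.430/-0.110; half-tol=0.270, Σhalf²=0.072900
  -B: nom -18.300 → Σnom=-21.370; wc +0.400/-0.400 → slack +0.830/-0.510; half-tol=0.400, Σhalf²=0.232900
  +C: nom +45.400 → Σnom=24.030; wc +0.460/-0.265 → slack +1.290/-0.775; half-tol=0.363, Σhalf²=0.364306
  +D: nom +30.500 → Σnom=54.530; wc +0.100/-0.080 → slack +1.390/-0.855; half-tol=0.090, Σhalf²=0.372406
  +E: nom +41.600 → Σnom=96.130; wc +0.230/-0.340 → slack +1.620/-1.195; half-tol=0.285, Σhalf²=0.453631
  +F: nom +1.800 → Σnom=97.930; wc +0.482/-0.020 → slack +2.102/-1.215; half-tol=0.251, Σhalf²=0.516632
  +G: nom +43.500 → Σnom=141.430; wc +0.060/-0.060 → slack +2.162/-1.275; half-tol=0.060, Σhalf²=0.520232
  +H: nom +39.700 → Σnom=181.130; wc +0.350/-0.350 → slack +2.512/-1.625; half-tol=0.350, Σhalf²=0.642732
Nominal = 181.130. Worst-case = [181.130 - 1.625, 181.130 + 2.512] = [179.505, 183.642]. RSS = √0.642732 = 0.802.

nominal=181.130 wc=[179.505,183.642] rss=0.802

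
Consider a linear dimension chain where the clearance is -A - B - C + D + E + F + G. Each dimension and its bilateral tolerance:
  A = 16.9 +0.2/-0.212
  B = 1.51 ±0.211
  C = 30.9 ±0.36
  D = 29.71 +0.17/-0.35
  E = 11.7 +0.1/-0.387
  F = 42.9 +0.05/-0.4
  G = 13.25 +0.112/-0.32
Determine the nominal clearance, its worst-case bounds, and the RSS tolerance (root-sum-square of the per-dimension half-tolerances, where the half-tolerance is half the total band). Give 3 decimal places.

Stack each dimension's contribution:
  -A: nom -16.900 → Σnom=-16.900; wc +0.212/-0.200 → slack +0.212/-0.200; half-tol=0.206, Σhalf²=0.042436
  -B: nom -1.510 → Σnom=-18.410; wc +0.211/-0.211 → slack +0.423/-0.411; half-tol=0.211, Σhalf²=0.086957
  -C: nom -30.900 → Σnom=-49.310; wc +0.360/-0.360 → slack +0.783/-0.771; half-tol=0.360, Σhalf²=0.216557
  +D: nom +29.710 → Σnom=-19.600; wc +0.170/-0.350 → slack +0.953/-1.121; half-tol=0.260, Σhalf²=0.284157
  +E: nom +11.700 → Σnom=-7.900; wc +0.100/-0.387 → slack +1.053/-1.508; half-tol=0.243, Σhalf²=0.343449
  +F: nom +42.900 → Σnom=35.000; wc +0.050/-0.400 → slack +1.103/-1.908; half-tol=0.225, Σhalf²=0.394074
  +G: nom +13.250 → Σnom=48.250; wc +0.112/-0.320 → slack +1.215/-2.228; half-tol=0.216, Σhalf²=0.440730
Nominal = 48.250. Worst-case = [48.250 - 2.228, 48.250 + 1.215] = [46.022, 49.465]. RSS = √0.440730 = 0.664.

nominal=48.250 wc=[46.022,49.465] rss=0.664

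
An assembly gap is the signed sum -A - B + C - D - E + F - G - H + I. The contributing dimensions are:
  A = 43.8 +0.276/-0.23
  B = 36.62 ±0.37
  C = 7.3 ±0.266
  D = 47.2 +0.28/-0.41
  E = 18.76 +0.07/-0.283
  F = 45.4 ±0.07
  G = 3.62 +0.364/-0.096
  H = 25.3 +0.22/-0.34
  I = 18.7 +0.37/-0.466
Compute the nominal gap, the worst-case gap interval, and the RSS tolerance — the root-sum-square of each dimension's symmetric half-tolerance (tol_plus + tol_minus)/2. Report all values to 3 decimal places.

nominal=-103.900 wc=[-106.282,-101.465] rss=0.856

Stack each dimension's contribution:
  -A: nom -43.800 → Σnom=-43.800; wc +0.230/-0.276 → slack +0.230/-0.276; half-tol=0.253, Σhalf²=0.064009
  -B: nom -36.620 → Σnom=-80.420; wc +0.370/-0.370 → slack +0.600/-0.646; half-tol=0.370, Σhalf²=0.200909
  +C: nom +7.300 → Σnom=-73.120; wc +0.266/-0.266 → slack +0.866/-0.912; half-tol=0.266, Σhalf²=0.271665
  -D: nom -47.200 → Σnom=-120.320; wc +0.410/-0.280 → slack +1.276/-1.192; half-tol=0.345, Σhalf²=0.390690
  -E: nom -18.760 → Σnom=-139.080; wc +0.283/-0.070 → slack +1.559/-1.262; half-tol=0.176, Σhalf²=0.421842
  +F: nom +45.400 → Σnom=-93.680; wc +0.070/-0.070 → slack +1.629/-1.332; half-tol=0.070, Σhalf²=0.426742
  -G: nom -3.620 → Σnom=-97.300; wc +0.096/-0.364 → slack +1.725/-1.696; half-tol=0.230, Σhalf²=0.479642
  -H: nom -25.300 → Σnom=-122.600; wc +0.340/-0.220 → slack +2.065/-1.916; half-tol=0.280, Σhalf²=0.558042
  +I: nom +18.700 → Σnom=-103.900; wc +0.370/-0.466 → slack +2.435/-2.382; half-tol=0.418, Σhalf²=0.732766
Nominal = -103.900. Worst-case = [-103.900 - 2.382, -103.900 + 2.435] = [-106.282, -101.465]. RSS = √0.732766 = 0.856.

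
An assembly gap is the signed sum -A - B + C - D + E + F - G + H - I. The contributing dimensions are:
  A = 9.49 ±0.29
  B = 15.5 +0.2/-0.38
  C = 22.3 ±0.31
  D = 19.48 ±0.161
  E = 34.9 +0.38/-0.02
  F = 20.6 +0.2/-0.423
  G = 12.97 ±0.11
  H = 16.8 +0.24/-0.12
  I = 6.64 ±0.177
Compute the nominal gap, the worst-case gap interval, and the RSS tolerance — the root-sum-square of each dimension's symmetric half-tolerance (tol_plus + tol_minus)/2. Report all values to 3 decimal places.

nominal=30.520 wc=[28.709,32.768] rss=0.709

Stack each dimension's contribution:
  -A: nom -9.490 → Σnom=-9.490; wc +0.290/-0.290 → slack +0.290/-0.290; half-tol=0.290, Σhalf²=0.084100
  -B: nom -15.500 → Σnom=-24.990; wc +0.380/-0.200 → slack +0.670/-0.490; half-tol=0.290, Σhalf²=0.168200
  +C: nom +22.300 → Σnom=-2.690; wc +0.310/-0.310 → slack +0.980/-0.800; half-tol=0.310, Σhalf²=0.264300
  -D: nom -19.480 → Σnom=-22.170; wc +0.161/-0.161 → slack +1.141/-0.961; half-tol=0.161, Σhalf²=0.290221
  +E: nom +34.900 → Σnom=12.730; wc +0.380/-0.020 → slack +1.521/-0.981; half-tol=0.200, Σhalf²=0.330221
  +F: nom +20.600 → Σnom=33.330; wc +0.200/-0.423 → slack +1.721/-1.404; half-tol=0.311, Σhalf²=0.427253
  -G: nom -12.970 → Σnom=20.360; wc +0.110/-0.110 → slack +1.831/-1.514; half-tol=0.110, Σhalf²=0.439353
  +H: nom +16.800 → Σnom=37.160; wc +0.240/-0.120 → slack +2.071/-1.634; half-tol=0.180, Σhalf²=0.471753
  -I: nom -6.640 → Σnom=30.520; wc +0.177/-0.177 → slack +2.248/-1.811; half-tol=0.177, Σhalf²=0.503082
Nominal = 30.520. Worst-case = [30.520 - 1.811, 30.520 + 2.248] = [28.709, 32.768]. RSS = √0.503082 = 0.709.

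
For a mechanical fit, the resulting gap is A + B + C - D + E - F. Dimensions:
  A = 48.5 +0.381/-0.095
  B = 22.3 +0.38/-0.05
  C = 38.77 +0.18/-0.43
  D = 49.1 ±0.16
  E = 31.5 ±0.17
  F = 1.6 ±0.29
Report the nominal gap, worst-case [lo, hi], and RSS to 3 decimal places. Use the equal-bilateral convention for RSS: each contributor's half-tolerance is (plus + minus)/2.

Stack each dimension's contribution:
  +A: nom +48.500 → Σnom=48.500; wc +0.381/-0.095 → slack +0.381/-0.095; half-tol=0.238, Σhalf²=0.056644
  +B: nom +22.300 → Σnom=70.800; wc +0.380/-0.050 → slack +0.761/-0.145; half-tol=0.215, Σhalf²=0.102869
  +C: nom +38.770 → Σnom=109.570; wc +0.180/-0.430 → slack +0.941/-0.575; half-tol=0.305, Σhalf²=0.195894
  -D: nom -49.100 → Σnom=60.470; wc +0.160/-0.160 → slack +1.101/-0.735; half-tol=0.160, Σhalf²=0.221494
  +E: nom +31.500 → Σnom=91.970; wc +0.170/-0.170 → slack +1.271/-0.905; half-tol=0.170, Σhalf²=0.250394
  -F: nom -1.600 → Σnom=90.370; wc +0.290/-0.290 → slack +1.561/-1.195; half-tol=0.290, Σhalf²=0.334494
Nominal = 90.370. Worst-case = [90.370 - 1.195, 90.370 + 1.561] = [89.175, 91.931]. RSS = √0.334494 = 0.578.

nominal=90.370 wc=[89.175,91.931] rss=0.578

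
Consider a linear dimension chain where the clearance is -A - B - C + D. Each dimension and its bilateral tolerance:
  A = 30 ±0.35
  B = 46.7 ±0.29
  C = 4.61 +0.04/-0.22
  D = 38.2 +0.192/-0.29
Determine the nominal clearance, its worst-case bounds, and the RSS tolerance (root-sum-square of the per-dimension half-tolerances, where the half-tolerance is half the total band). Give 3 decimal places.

nominal=-43.110 wc=[-44.080,-42.058] rss=0.531

Stack each dimension's contribution:
  -A: nom -30.000 → Σnom=-30.000; wc +0.350/-0.350 → slack +0.350/-0.350; half-tol=0.350, Σhalf²=0.122500
  -B: nom -46.700 → Σnom=-76.700; wc +0.290/-0.290 → slack +0.640/-0.640; half-tol=0.290, Σhalf²=0.206600
  -C: nom -4.610 → Σnom=-81.310; wc +0.220/-0.040 → slack +0.860/-0.680; half-tol=0.130, Σhalf²=0.223500
  +D: nom +38.200 → Σnom=-43.110; wc +0.192/-0.290 → slack +1.052/-0.970; half-tol=0.241, Σhalf²=0.281581
Nominal = -43.110. Worst-case = [-43.110 - 0.970, -43.110 + 1.052] = [-44.080, -42.058]. RSS = √0.281581 = 0.531.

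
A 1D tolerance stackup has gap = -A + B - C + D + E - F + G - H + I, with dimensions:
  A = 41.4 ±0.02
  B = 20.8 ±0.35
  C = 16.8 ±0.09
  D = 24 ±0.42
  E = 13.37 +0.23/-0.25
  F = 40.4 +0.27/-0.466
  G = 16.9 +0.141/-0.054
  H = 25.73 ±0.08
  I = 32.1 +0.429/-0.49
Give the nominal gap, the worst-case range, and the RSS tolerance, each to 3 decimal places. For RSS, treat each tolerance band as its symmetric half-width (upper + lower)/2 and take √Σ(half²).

nominal=-17.160 wc=[-19.184,-14.934] rss=0.853

Stack each dimension's contribution:
  -A: nom -41.400 → Σnom=-41.400; wc +0.020/-0.020 → slack +0.020/-0.020; half-tol=0.020, Σhalf²=0.000400
  +B: nom +20.800 → Σnom=-20.600; wc +0.350/-0.350 → slack +0.370/-0.370; half-tol=0.350, Σhalf²=0.122900
  -C: nom -16.800 → Σnom=-37.400; wc +0.090/-0.090 → slack +0.460/-0.460; half-tol=0.090, Σhalf²=0.131000
  +D: nom +24.000 → Σnom=-13.400; wc +0.420/-0.420 → slack +0.880/-0.880; half-tol=0.420, Σhalf²=0.307400
  +E: nom +13.370 → Σnom=-0.030; wc +0.230/-0.250 → slack +1.110/-1.130; half-tol=0.240, Σhalf²=0.365000
  -F: nom -40.400 → Σnom=-40.430; wc +0.466/-0.270 → slack +1.576/-1.400; half-tol=0.368, Σhalf²=0.500424
  +G: nom +16.900 → Σnom=-23.530; wc +0.141/-0.054 → slack +1.717/-1.454; half-tol=0.097, Σhalf²=0.509930
  -H: nom -25.730 → Σnom=-49.260; wc +0.080/-0.080 → slack +1.797/-1.534; half-tol=0.080, Σhalf²=0.516330
  +I: nom +32.100 → Σnom=-17.160; wc +0.429/-0.490 → slack +2.226/-2.024; half-tol=0.460, Σhalf²=0.727471
Nominal = -17.160. Worst-case = [-17.160 - 2.024, -17.160 + 2.226] = [-19.184, -14.934]. RSS = √0.727471 = 0.853.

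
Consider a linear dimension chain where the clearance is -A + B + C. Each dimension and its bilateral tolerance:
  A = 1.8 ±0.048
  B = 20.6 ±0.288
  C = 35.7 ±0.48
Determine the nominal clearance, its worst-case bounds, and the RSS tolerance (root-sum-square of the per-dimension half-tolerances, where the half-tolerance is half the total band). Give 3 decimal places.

nominal=54.500 wc=[53.684,55.316] rss=0.562

Stack each dimension's contribution:
  -A: nom -1.800 → Σnom=-1.800; wc +0.048/-0.048 → slack +0.048/-0.048; half-tol=0.048, Σhalf²=0.002304
  +B: nom +20.600 → Σnom=18.800; wc +0.288/-0.288 → slack +0.336/-0.336; half-tol=0.288, Σhalf²=0.085248
  +C: nom +35.700 → Σnom=54.500; wc +0.480/-0.480 → slack +0.816/-0.816; half-tol=0.480, Σhalf²=0.315648
Nominal = 54.500. Worst-case = [54.500 - 0.816, 54.500 + 0.816] = [53.684, 55.316]. RSS = √0.315648 = 0.562.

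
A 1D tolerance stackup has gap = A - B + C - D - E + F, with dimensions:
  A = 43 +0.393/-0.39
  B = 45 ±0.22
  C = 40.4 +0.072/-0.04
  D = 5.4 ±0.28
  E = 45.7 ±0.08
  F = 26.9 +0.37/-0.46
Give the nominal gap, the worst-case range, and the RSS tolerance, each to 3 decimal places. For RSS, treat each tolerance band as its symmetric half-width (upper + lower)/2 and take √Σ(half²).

nominal=14.200 wc=[12.730,15.615] rss=0.680

Stack each dimension's contribution:
  +A: nom +43.000 → Σnom=43.000; wc +0.393/-0.390 → slack +0.393/-0.390; half-tol=0.392, Σhalf²=0.153272
  -B: nom -45.000 → Σnom=-2.000; wc +0.220/-0.220 → slack +0.613/-0.610; half-tol=0.220, Σhalf²=0.201672
  +C: nom +40.400 → Σnom=38.400; wc +0.072/-0.040 → slack +0.685/-0.650; half-tol=0.056, Σhalf²=0.204808
  -D: nom -5.400 → Σnom=33.000; wc +0.280/-0.280 → slack +0.965/-0.930; half-tol=0.280, Σhalf²=0.283208
  -E: nom -45.700 → Σnom=-12.700; wc +0.080/-0.080 → slack +1.045/-1.010; half-tol=0.080, Σhalf²=0.289608
  +F: nom +26.900 → Σnom=14.200; wc +0.370/-0.460 → slack +1.415/-1.470; half-tol=0.415, Σhalf²=0.461833
Nominal = 14.200. Worst-case = [14.200 - 1.470, 14.200 + 1.415] = [12.730, 15.615]. RSS = √0.461833 = 0.680.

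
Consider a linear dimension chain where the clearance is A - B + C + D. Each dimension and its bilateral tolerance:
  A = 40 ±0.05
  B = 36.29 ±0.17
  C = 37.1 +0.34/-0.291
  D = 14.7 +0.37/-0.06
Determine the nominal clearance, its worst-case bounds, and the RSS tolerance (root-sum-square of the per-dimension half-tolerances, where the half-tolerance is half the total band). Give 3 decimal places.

Stack each dimension's contribution:
  +A: nom +40.000 → Σnom=40.000; wc +0.050/-0.050 → slack +0.050/-0.050; half-tol=0.050, Σhalf²=0.002500
  -B: nom -36.290 → Σnom=3.710; wc +0.170/-0.170 → slack +0.220/-0.220; half-tol=0.170, Σhalf²=0.031400
  +C: nom +37.100 → Σnom=40.810; wc +0.340/-0.291 → slack +0.560/-0.511; half-tol=0.316, Σhalf²=0.130940
  +D: nom +14.700 → Σnom=55.510; wc +0.370/-0.060 → slack +0.930/-0.571; half-tol=0.215, Σhalf²=0.177165
Nominal = 55.510. Worst-case = [55.510 - 0.571, 55.510 + 0.930] = [54.939, 56.440]. RSS = √0.177165 = 0.421.

nominal=55.510 wc=[54.939,56.440] rss=0.421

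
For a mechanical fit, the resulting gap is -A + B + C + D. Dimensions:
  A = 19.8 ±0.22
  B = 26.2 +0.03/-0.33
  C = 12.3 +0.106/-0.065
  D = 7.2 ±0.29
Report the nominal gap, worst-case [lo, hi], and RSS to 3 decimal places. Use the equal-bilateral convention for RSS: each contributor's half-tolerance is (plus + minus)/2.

nominal=25.900 wc=[24.995,26.546] rss=0.415

Stack each dimension's contribution:
  -A: nom -19.800 → Σnom=-19.800; wc +0.220/-0.220 → slack +0.220/-0.220; half-tol=0.220, Σhalf²=0.048400
  +B: nom +26.200 → Σnom=6.400; wc +0.030/-0.330 → slack +0.250/-0.550; half-tol=0.180, Σhalf²=0.080800
  +C: nom +12.300 → Σnom=18.700; wc +0.106/-0.065 → slack +0.356/-0.615; half-tol=0.085, Σhalf²=0.088110
  +D: nom +7.200 → Σnom=25.900; wc +0.290/-0.290 → slack +0.646/-0.905; half-tol=0.290, Σhalf²=0.172210
Nominal = 25.900. Worst-case = [25.900 - 0.905, 25.900 + 0.646] = [24.995, 26.546]. RSS = √0.172210 = 0.415.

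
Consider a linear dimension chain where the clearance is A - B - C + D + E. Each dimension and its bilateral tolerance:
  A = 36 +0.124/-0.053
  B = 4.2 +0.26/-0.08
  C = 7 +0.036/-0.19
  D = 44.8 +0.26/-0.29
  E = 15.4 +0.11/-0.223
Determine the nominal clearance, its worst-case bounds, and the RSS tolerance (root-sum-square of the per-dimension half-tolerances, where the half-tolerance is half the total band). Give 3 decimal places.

nominal=85.000 wc=[84.138,85.764] rss=0.391

Stack each dimension's contribution:
  +A: nom +36.000 → Σnom=36.000; wc +0.124/-0.053 → slack +0.124/-0.053; half-tol=0.088, Σhalf²=0.007832
  -B: nom -4.200 → Σnom=31.800; wc +0.080/-0.260 → slack +0.204/-0.313; half-tol=0.170, Σhalf²=0.036732
  -C: nom -7.000 → Σnom=24.800; wc +0.190/-0.036 → slack +0.394/-0.349; half-tol=0.113, Σhalf²=0.049501
  +D: nom +44.800 → Σnom=69.600; wc +0.260/-0.290 → slack +0.654/-0.639; half-tol=0.275, Σhalf²=0.125126
  +E: nom +15.400 → Σnom=85.000; wc +0.110/-0.223 → slack +0.764/-0.862; half-tol=0.167, Σhalf²=0.152849
Nominal = 85.000. Worst-case = [85.000 - 0.862, 85.000 + 0.764] = [84.138, 85.764]. RSS = √0.152849 = 0.391.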